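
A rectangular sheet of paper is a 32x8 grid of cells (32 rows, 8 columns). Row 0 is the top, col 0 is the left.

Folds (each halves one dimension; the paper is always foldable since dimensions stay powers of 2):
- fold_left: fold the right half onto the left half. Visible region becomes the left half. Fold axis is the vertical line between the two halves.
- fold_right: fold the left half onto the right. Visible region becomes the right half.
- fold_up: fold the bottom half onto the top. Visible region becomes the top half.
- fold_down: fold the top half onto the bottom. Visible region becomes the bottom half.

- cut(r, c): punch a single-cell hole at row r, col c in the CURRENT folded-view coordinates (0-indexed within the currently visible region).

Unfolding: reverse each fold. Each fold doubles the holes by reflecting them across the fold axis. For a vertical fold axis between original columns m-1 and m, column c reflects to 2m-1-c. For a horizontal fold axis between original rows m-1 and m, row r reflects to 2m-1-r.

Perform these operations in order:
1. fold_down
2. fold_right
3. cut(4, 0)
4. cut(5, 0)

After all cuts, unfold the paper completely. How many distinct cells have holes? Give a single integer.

Answer: 8

Derivation:
Op 1 fold_down: fold axis h@16; visible region now rows[16,32) x cols[0,8) = 16x8
Op 2 fold_right: fold axis v@4; visible region now rows[16,32) x cols[4,8) = 16x4
Op 3 cut(4, 0): punch at orig (20,4); cuts so far [(20, 4)]; region rows[16,32) x cols[4,8) = 16x4
Op 4 cut(5, 0): punch at orig (21,4); cuts so far [(20, 4), (21, 4)]; region rows[16,32) x cols[4,8) = 16x4
Unfold 1 (reflect across v@4): 4 holes -> [(20, 3), (20, 4), (21, 3), (21, 4)]
Unfold 2 (reflect across h@16): 8 holes -> [(10, 3), (10, 4), (11, 3), (11, 4), (20, 3), (20, 4), (21, 3), (21, 4)]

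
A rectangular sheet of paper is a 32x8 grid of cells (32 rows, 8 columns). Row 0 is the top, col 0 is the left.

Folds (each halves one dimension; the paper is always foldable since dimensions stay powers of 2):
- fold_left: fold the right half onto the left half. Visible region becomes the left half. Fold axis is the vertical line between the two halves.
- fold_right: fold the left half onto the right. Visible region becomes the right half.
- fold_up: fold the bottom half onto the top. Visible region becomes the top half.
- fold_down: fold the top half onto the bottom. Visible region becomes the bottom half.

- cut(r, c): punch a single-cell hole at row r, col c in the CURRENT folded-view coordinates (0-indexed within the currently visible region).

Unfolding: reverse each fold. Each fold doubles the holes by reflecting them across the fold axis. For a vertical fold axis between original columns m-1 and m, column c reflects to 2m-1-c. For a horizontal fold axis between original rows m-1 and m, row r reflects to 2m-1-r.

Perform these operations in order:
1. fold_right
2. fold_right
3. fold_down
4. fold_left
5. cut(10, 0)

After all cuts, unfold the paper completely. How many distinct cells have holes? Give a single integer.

Answer: 16

Derivation:
Op 1 fold_right: fold axis v@4; visible region now rows[0,32) x cols[4,8) = 32x4
Op 2 fold_right: fold axis v@6; visible region now rows[0,32) x cols[6,8) = 32x2
Op 3 fold_down: fold axis h@16; visible region now rows[16,32) x cols[6,8) = 16x2
Op 4 fold_left: fold axis v@7; visible region now rows[16,32) x cols[6,7) = 16x1
Op 5 cut(10, 0): punch at orig (26,6); cuts so far [(26, 6)]; region rows[16,32) x cols[6,7) = 16x1
Unfold 1 (reflect across v@7): 2 holes -> [(26, 6), (26, 7)]
Unfold 2 (reflect across h@16): 4 holes -> [(5, 6), (5, 7), (26, 6), (26, 7)]
Unfold 3 (reflect across v@6): 8 holes -> [(5, 4), (5, 5), (5, 6), (5, 7), (26, 4), (26, 5), (26, 6), (26, 7)]
Unfold 4 (reflect across v@4): 16 holes -> [(5, 0), (5, 1), (5, 2), (5, 3), (5, 4), (5, 5), (5, 6), (5, 7), (26, 0), (26, 1), (26, 2), (26, 3), (26, 4), (26, 5), (26, 6), (26, 7)]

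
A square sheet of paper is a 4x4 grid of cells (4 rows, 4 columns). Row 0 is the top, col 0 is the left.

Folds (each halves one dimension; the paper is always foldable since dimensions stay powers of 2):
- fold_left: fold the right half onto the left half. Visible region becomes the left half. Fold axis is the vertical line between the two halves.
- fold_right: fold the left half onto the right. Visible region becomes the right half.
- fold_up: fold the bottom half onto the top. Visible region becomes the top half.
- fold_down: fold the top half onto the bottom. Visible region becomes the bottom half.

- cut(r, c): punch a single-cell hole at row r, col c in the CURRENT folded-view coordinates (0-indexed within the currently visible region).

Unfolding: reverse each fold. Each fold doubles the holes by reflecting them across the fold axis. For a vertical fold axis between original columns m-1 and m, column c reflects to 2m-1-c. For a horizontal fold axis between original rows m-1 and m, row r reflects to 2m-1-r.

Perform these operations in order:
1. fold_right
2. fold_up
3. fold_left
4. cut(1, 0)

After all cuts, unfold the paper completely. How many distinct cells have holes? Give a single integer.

Op 1 fold_right: fold axis v@2; visible region now rows[0,4) x cols[2,4) = 4x2
Op 2 fold_up: fold axis h@2; visible region now rows[0,2) x cols[2,4) = 2x2
Op 3 fold_left: fold axis v@3; visible region now rows[0,2) x cols[2,3) = 2x1
Op 4 cut(1, 0): punch at orig (1,2); cuts so far [(1, 2)]; region rows[0,2) x cols[2,3) = 2x1
Unfold 1 (reflect across v@3): 2 holes -> [(1, 2), (1, 3)]
Unfold 2 (reflect across h@2): 4 holes -> [(1, 2), (1, 3), (2, 2), (2, 3)]
Unfold 3 (reflect across v@2): 8 holes -> [(1, 0), (1, 1), (1, 2), (1, 3), (2, 0), (2, 1), (2, 2), (2, 3)]

Answer: 8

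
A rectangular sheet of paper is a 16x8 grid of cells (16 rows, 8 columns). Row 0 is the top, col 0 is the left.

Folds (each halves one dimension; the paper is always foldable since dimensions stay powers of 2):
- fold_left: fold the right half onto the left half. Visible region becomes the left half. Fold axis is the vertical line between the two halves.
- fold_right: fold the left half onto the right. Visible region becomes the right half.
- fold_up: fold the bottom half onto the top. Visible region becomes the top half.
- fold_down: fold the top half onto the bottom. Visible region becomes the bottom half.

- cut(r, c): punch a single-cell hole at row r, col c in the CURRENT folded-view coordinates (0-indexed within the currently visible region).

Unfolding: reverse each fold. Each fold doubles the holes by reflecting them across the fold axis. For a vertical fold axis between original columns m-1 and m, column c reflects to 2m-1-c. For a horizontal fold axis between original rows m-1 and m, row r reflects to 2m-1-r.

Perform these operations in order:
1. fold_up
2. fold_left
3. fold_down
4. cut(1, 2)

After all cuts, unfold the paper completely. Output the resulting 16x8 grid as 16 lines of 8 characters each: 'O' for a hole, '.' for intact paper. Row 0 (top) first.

Op 1 fold_up: fold axis h@8; visible region now rows[0,8) x cols[0,8) = 8x8
Op 2 fold_left: fold axis v@4; visible region now rows[0,8) x cols[0,4) = 8x4
Op 3 fold_down: fold axis h@4; visible region now rows[4,8) x cols[0,4) = 4x4
Op 4 cut(1, 2): punch at orig (5,2); cuts so far [(5, 2)]; region rows[4,8) x cols[0,4) = 4x4
Unfold 1 (reflect across h@4): 2 holes -> [(2, 2), (5, 2)]
Unfold 2 (reflect across v@4): 4 holes -> [(2, 2), (2, 5), (5, 2), (5, 5)]
Unfold 3 (reflect across h@8): 8 holes -> [(2, 2), (2, 5), (5, 2), (5, 5), (10, 2), (10, 5), (13, 2), (13, 5)]

Answer: ........
........
..O..O..
........
........
..O..O..
........
........
........
........
..O..O..
........
........
..O..O..
........
........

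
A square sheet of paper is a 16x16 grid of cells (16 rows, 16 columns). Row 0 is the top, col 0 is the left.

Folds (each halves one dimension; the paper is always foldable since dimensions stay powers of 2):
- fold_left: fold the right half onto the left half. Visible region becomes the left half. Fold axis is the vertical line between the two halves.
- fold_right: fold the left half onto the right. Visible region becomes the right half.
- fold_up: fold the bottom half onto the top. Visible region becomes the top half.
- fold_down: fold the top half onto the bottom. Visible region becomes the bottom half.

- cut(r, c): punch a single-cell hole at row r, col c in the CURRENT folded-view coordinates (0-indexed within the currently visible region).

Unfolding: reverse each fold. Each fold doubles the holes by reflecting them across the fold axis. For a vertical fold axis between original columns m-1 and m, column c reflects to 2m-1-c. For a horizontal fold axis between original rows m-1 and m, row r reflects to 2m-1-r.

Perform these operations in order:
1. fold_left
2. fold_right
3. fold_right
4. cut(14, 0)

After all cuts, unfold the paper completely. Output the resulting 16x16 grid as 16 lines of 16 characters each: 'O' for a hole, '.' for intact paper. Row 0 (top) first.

Answer: ................
................
................
................
................
................
................
................
................
................
................
................
................
................
.OO..OO..OO..OO.
................

Derivation:
Op 1 fold_left: fold axis v@8; visible region now rows[0,16) x cols[0,8) = 16x8
Op 2 fold_right: fold axis v@4; visible region now rows[0,16) x cols[4,8) = 16x4
Op 3 fold_right: fold axis v@6; visible region now rows[0,16) x cols[6,8) = 16x2
Op 4 cut(14, 0): punch at orig (14,6); cuts so far [(14, 6)]; region rows[0,16) x cols[6,8) = 16x2
Unfold 1 (reflect across v@6): 2 holes -> [(14, 5), (14, 6)]
Unfold 2 (reflect across v@4): 4 holes -> [(14, 1), (14, 2), (14, 5), (14, 6)]
Unfold 3 (reflect across v@8): 8 holes -> [(14, 1), (14, 2), (14, 5), (14, 6), (14, 9), (14, 10), (14, 13), (14, 14)]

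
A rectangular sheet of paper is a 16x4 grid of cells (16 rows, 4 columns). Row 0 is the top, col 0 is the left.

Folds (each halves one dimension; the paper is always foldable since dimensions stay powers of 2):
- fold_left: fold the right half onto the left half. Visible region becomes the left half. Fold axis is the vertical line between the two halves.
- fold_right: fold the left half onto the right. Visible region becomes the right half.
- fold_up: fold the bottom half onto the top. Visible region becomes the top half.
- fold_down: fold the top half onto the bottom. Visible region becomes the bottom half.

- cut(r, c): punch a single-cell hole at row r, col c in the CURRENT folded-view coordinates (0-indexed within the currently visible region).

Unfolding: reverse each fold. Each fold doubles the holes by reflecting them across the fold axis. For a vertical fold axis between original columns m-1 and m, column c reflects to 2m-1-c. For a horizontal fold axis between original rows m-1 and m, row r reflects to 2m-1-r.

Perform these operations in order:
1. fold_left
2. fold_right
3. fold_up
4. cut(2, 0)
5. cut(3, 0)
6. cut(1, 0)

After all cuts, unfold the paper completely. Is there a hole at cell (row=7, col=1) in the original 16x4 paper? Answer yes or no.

Answer: no

Derivation:
Op 1 fold_left: fold axis v@2; visible region now rows[0,16) x cols[0,2) = 16x2
Op 2 fold_right: fold axis v@1; visible region now rows[0,16) x cols[1,2) = 16x1
Op 3 fold_up: fold axis h@8; visible region now rows[0,8) x cols[1,2) = 8x1
Op 4 cut(2, 0): punch at orig (2,1); cuts so far [(2, 1)]; region rows[0,8) x cols[1,2) = 8x1
Op 5 cut(3, 0): punch at orig (3,1); cuts so far [(2, 1), (3, 1)]; region rows[0,8) x cols[1,2) = 8x1
Op 6 cut(1, 0): punch at orig (1,1); cuts so far [(1, 1), (2, 1), (3, 1)]; region rows[0,8) x cols[1,2) = 8x1
Unfold 1 (reflect across h@8): 6 holes -> [(1, 1), (2, 1), (3, 1), (12, 1), (13, 1), (14, 1)]
Unfold 2 (reflect across v@1): 12 holes -> [(1, 0), (1, 1), (2, 0), (2, 1), (3, 0), (3, 1), (12, 0), (12, 1), (13, 0), (13, 1), (14, 0), (14, 1)]
Unfold 3 (reflect across v@2): 24 holes -> [(1, 0), (1, 1), (1, 2), (1, 3), (2, 0), (2, 1), (2, 2), (2, 3), (3, 0), (3, 1), (3, 2), (3, 3), (12, 0), (12, 1), (12, 2), (12, 3), (13, 0), (13, 1), (13, 2), (13, 3), (14, 0), (14, 1), (14, 2), (14, 3)]
Holes: [(1, 0), (1, 1), (1, 2), (1, 3), (2, 0), (2, 1), (2, 2), (2, 3), (3, 0), (3, 1), (3, 2), (3, 3), (12, 0), (12, 1), (12, 2), (12, 3), (13, 0), (13, 1), (13, 2), (13, 3), (14, 0), (14, 1), (14, 2), (14, 3)]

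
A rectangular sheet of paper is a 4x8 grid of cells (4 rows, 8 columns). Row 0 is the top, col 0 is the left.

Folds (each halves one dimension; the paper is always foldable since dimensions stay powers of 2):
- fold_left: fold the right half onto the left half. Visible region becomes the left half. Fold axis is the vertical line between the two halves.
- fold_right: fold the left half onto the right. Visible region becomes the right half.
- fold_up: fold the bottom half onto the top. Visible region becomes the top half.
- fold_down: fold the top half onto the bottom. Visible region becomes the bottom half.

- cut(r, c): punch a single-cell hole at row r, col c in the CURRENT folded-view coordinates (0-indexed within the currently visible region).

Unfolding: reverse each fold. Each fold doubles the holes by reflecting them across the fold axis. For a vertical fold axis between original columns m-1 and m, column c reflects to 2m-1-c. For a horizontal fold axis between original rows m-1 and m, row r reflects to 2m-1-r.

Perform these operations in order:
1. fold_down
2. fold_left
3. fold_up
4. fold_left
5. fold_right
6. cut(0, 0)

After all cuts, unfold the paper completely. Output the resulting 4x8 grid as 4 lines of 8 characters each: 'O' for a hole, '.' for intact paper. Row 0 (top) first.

Answer: OOOOOOOO
OOOOOOOO
OOOOOOOO
OOOOOOOO

Derivation:
Op 1 fold_down: fold axis h@2; visible region now rows[2,4) x cols[0,8) = 2x8
Op 2 fold_left: fold axis v@4; visible region now rows[2,4) x cols[0,4) = 2x4
Op 3 fold_up: fold axis h@3; visible region now rows[2,3) x cols[0,4) = 1x4
Op 4 fold_left: fold axis v@2; visible region now rows[2,3) x cols[0,2) = 1x2
Op 5 fold_right: fold axis v@1; visible region now rows[2,3) x cols[1,2) = 1x1
Op 6 cut(0, 0): punch at orig (2,1); cuts so far [(2, 1)]; region rows[2,3) x cols[1,2) = 1x1
Unfold 1 (reflect across v@1): 2 holes -> [(2, 0), (2, 1)]
Unfold 2 (reflect across v@2): 4 holes -> [(2, 0), (2, 1), (2, 2), (2, 3)]
Unfold 3 (reflect across h@3): 8 holes -> [(2, 0), (2, 1), (2, 2), (2, 3), (3, 0), (3, 1), (3, 2), (3, 3)]
Unfold 4 (reflect across v@4): 16 holes -> [(2, 0), (2, 1), (2, 2), (2, 3), (2, 4), (2, 5), (2, 6), (2, 7), (3, 0), (3, 1), (3, 2), (3, 3), (3, 4), (3, 5), (3, 6), (3, 7)]
Unfold 5 (reflect across h@2): 32 holes -> [(0, 0), (0, 1), (0, 2), (0, 3), (0, 4), (0, 5), (0, 6), (0, 7), (1, 0), (1, 1), (1, 2), (1, 3), (1, 4), (1, 5), (1, 6), (1, 7), (2, 0), (2, 1), (2, 2), (2, 3), (2, 4), (2, 5), (2, 6), (2, 7), (3, 0), (3, 1), (3, 2), (3, 3), (3, 4), (3, 5), (3, 6), (3, 7)]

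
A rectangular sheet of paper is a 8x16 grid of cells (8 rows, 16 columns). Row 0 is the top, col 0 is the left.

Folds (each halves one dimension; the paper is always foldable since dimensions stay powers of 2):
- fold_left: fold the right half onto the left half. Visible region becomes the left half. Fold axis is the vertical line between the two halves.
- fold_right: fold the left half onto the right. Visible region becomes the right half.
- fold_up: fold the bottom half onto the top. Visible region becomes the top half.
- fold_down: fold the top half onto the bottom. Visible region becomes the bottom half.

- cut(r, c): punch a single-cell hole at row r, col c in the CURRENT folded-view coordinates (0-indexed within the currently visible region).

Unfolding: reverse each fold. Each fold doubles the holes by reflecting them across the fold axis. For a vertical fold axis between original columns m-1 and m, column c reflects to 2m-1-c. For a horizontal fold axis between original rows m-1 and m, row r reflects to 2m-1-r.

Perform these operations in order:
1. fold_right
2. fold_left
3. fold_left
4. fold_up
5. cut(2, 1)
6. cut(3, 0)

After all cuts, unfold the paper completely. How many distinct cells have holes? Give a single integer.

Answer: 32

Derivation:
Op 1 fold_right: fold axis v@8; visible region now rows[0,8) x cols[8,16) = 8x8
Op 2 fold_left: fold axis v@12; visible region now rows[0,8) x cols[8,12) = 8x4
Op 3 fold_left: fold axis v@10; visible region now rows[0,8) x cols[8,10) = 8x2
Op 4 fold_up: fold axis h@4; visible region now rows[0,4) x cols[8,10) = 4x2
Op 5 cut(2, 1): punch at orig (2,9); cuts so far [(2, 9)]; region rows[0,4) x cols[8,10) = 4x2
Op 6 cut(3, 0): punch at orig (3,8); cuts so far [(2, 9), (3, 8)]; region rows[0,4) x cols[8,10) = 4x2
Unfold 1 (reflect across h@4): 4 holes -> [(2, 9), (3, 8), (4, 8), (5, 9)]
Unfold 2 (reflect across v@10): 8 holes -> [(2, 9), (2, 10), (3, 8), (3, 11), (4, 8), (4, 11), (5, 9), (5, 10)]
Unfold 3 (reflect across v@12): 16 holes -> [(2, 9), (2, 10), (2, 13), (2, 14), (3, 8), (3, 11), (3, 12), (3, 15), (4, 8), (4, 11), (4, 12), (4, 15), (5, 9), (5, 10), (5, 13), (5, 14)]
Unfold 4 (reflect across v@8): 32 holes -> [(2, 1), (2, 2), (2, 5), (2, 6), (2, 9), (2, 10), (2, 13), (2, 14), (3, 0), (3, 3), (3, 4), (3, 7), (3, 8), (3, 11), (3, 12), (3, 15), (4, 0), (4, 3), (4, 4), (4, 7), (4, 8), (4, 11), (4, 12), (4, 15), (5, 1), (5, 2), (5, 5), (5, 6), (5, 9), (5, 10), (5, 13), (5, 14)]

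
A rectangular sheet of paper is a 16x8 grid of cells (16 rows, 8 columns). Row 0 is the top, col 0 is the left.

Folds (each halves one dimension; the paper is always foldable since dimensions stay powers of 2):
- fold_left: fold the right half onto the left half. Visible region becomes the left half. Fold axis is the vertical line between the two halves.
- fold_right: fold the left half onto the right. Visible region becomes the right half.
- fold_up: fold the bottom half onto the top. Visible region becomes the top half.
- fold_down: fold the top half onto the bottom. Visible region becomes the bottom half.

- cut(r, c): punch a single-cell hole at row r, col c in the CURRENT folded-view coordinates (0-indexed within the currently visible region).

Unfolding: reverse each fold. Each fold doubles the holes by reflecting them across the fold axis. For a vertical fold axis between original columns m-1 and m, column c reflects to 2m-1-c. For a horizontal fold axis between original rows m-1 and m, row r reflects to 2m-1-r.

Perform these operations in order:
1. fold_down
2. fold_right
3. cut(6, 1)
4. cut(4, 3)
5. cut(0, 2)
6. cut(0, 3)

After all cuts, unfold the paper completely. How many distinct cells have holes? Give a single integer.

Answer: 16

Derivation:
Op 1 fold_down: fold axis h@8; visible region now rows[8,16) x cols[0,8) = 8x8
Op 2 fold_right: fold axis v@4; visible region now rows[8,16) x cols[4,8) = 8x4
Op 3 cut(6, 1): punch at orig (14,5); cuts so far [(14, 5)]; region rows[8,16) x cols[4,8) = 8x4
Op 4 cut(4, 3): punch at orig (12,7); cuts so far [(12, 7), (14, 5)]; region rows[8,16) x cols[4,8) = 8x4
Op 5 cut(0, 2): punch at orig (8,6); cuts so far [(8, 6), (12, 7), (14, 5)]; region rows[8,16) x cols[4,8) = 8x4
Op 6 cut(0, 3): punch at orig (8,7); cuts so far [(8, 6), (8, 7), (12, 7), (14, 5)]; region rows[8,16) x cols[4,8) = 8x4
Unfold 1 (reflect across v@4): 8 holes -> [(8, 0), (8, 1), (8, 6), (8, 7), (12, 0), (12, 7), (14, 2), (14, 5)]
Unfold 2 (reflect across h@8): 16 holes -> [(1, 2), (1, 5), (3, 0), (3, 7), (7, 0), (7, 1), (7, 6), (7, 7), (8, 0), (8, 1), (8, 6), (8, 7), (12, 0), (12, 7), (14, 2), (14, 5)]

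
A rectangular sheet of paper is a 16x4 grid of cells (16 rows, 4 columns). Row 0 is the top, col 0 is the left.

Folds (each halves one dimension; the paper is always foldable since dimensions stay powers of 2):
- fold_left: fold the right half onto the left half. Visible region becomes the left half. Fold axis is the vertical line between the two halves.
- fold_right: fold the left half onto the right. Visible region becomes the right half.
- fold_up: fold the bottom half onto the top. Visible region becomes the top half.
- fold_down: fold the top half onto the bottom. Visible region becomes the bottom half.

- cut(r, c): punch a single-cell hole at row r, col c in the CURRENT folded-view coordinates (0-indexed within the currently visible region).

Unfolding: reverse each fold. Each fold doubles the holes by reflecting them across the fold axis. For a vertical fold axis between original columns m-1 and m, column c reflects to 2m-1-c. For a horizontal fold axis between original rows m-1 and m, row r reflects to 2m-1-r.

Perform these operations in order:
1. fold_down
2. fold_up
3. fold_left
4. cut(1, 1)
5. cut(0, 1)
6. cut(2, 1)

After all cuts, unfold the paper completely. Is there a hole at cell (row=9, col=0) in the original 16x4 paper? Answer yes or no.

Op 1 fold_down: fold axis h@8; visible region now rows[8,16) x cols[0,4) = 8x4
Op 2 fold_up: fold axis h@12; visible region now rows[8,12) x cols[0,4) = 4x4
Op 3 fold_left: fold axis v@2; visible region now rows[8,12) x cols[0,2) = 4x2
Op 4 cut(1, 1): punch at orig (9,1); cuts so far [(9, 1)]; region rows[8,12) x cols[0,2) = 4x2
Op 5 cut(0, 1): punch at orig (8,1); cuts so far [(8, 1), (9, 1)]; region rows[8,12) x cols[0,2) = 4x2
Op 6 cut(2, 1): punch at orig (10,1); cuts so far [(8, 1), (9, 1), (10, 1)]; region rows[8,12) x cols[0,2) = 4x2
Unfold 1 (reflect across v@2): 6 holes -> [(8, 1), (8, 2), (9, 1), (9, 2), (10, 1), (10, 2)]
Unfold 2 (reflect across h@12): 12 holes -> [(8, 1), (8, 2), (9, 1), (9, 2), (10, 1), (10, 2), (13, 1), (13, 2), (14, 1), (14, 2), (15, 1), (15, 2)]
Unfold 3 (reflect across h@8): 24 holes -> [(0, 1), (0, 2), (1, 1), (1, 2), (2, 1), (2, 2), (5, 1), (5, 2), (6, 1), (6, 2), (7, 1), (7, 2), (8, 1), (8, 2), (9, 1), (9, 2), (10, 1), (10, 2), (13, 1), (13, 2), (14, 1), (14, 2), (15, 1), (15, 2)]
Holes: [(0, 1), (0, 2), (1, 1), (1, 2), (2, 1), (2, 2), (5, 1), (5, 2), (6, 1), (6, 2), (7, 1), (7, 2), (8, 1), (8, 2), (9, 1), (9, 2), (10, 1), (10, 2), (13, 1), (13, 2), (14, 1), (14, 2), (15, 1), (15, 2)]

Answer: no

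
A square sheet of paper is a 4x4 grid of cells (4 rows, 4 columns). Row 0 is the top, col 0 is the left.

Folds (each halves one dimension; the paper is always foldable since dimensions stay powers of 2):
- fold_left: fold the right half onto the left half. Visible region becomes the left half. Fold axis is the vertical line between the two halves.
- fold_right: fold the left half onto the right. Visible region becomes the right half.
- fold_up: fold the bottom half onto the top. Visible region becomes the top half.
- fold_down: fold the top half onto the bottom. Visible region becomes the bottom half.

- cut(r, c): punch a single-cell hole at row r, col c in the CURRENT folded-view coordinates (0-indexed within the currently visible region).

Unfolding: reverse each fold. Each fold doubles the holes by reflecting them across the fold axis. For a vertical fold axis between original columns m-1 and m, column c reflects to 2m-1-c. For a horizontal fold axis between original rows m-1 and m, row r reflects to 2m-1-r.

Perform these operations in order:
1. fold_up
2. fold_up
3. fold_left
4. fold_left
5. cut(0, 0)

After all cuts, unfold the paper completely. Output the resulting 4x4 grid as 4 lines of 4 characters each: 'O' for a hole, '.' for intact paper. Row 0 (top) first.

Op 1 fold_up: fold axis h@2; visible region now rows[0,2) x cols[0,4) = 2x4
Op 2 fold_up: fold axis h@1; visible region now rows[0,1) x cols[0,4) = 1x4
Op 3 fold_left: fold axis v@2; visible region now rows[0,1) x cols[0,2) = 1x2
Op 4 fold_left: fold axis v@1; visible region now rows[0,1) x cols[0,1) = 1x1
Op 5 cut(0, 0): punch at orig (0,0); cuts so far [(0, 0)]; region rows[0,1) x cols[0,1) = 1x1
Unfold 1 (reflect across v@1): 2 holes -> [(0, 0), (0, 1)]
Unfold 2 (reflect across v@2): 4 holes -> [(0, 0), (0, 1), (0, 2), (0, 3)]
Unfold 3 (reflect across h@1): 8 holes -> [(0, 0), (0, 1), (0, 2), (0, 3), (1, 0), (1, 1), (1, 2), (1, 3)]
Unfold 4 (reflect across h@2): 16 holes -> [(0, 0), (0, 1), (0, 2), (0, 3), (1, 0), (1, 1), (1, 2), (1, 3), (2, 0), (2, 1), (2, 2), (2, 3), (3, 0), (3, 1), (3, 2), (3, 3)]

Answer: OOOO
OOOO
OOOO
OOOO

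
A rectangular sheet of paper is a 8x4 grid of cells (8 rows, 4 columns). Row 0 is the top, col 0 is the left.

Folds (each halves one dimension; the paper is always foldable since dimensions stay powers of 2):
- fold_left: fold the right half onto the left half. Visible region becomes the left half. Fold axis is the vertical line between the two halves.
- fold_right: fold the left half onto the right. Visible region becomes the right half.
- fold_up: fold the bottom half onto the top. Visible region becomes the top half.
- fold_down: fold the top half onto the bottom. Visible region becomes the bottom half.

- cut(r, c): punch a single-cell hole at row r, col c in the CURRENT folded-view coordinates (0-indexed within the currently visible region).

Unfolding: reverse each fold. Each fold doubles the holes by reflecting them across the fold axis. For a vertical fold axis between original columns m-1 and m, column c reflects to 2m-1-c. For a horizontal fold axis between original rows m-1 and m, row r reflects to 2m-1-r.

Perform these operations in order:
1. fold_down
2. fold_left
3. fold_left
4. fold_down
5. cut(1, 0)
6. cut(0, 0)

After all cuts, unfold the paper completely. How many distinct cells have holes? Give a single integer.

Op 1 fold_down: fold axis h@4; visible region now rows[4,8) x cols[0,4) = 4x4
Op 2 fold_left: fold axis v@2; visible region now rows[4,8) x cols[0,2) = 4x2
Op 3 fold_left: fold axis v@1; visible region now rows[4,8) x cols[0,1) = 4x1
Op 4 fold_down: fold axis h@6; visible region now rows[6,8) x cols[0,1) = 2x1
Op 5 cut(1, 0): punch at orig (7,0); cuts so far [(7, 0)]; region rows[6,8) x cols[0,1) = 2x1
Op 6 cut(0, 0): punch at orig (6,0); cuts so far [(6, 0), (7, 0)]; region rows[6,8) x cols[0,1) = 2x1
Unfold 1 (reflect across h@6): 4 holes -> [(4, 0), (5, 0), (6, 0), (7, 0)]
Unfold 2 (reflect across v@1): 8 holes -> [(4, 0), (4, 1), (5, 0), (5, 1), (6, 0), (6, 1), (7, 0), (7, 1)]
Unfold 3 (reflect across v@2): 16 holes -> [(4, 0), (4, 1), (4, 2), (4, 3), (5, 0), (5, 1), (5, 2), (5, 3), (6, 0), (6, 1), (6, 2), (6, 3), (7, 0), (7, 1), (7, 2), (7, 3)]
Unfold 4 (reflect across h@4): 32 holes -> [(0, 0), (0, 1), (0, 2), (0, 3), (1, 0), (1, 1), (1, 2), (1, 3), (2, 0), (2, 1), (2, 2), (2, 3), (3, 0), (3, 1), (3, 2), (3, 3), (4, 0), (4, 1), (4, 2), (4, 3), (5, 0), (5, 1), (5, 2), (5, 3), (6, 0), (6, 1), (6, 2), (6, 3), (7, 0), (7, 1), (7, 2), (7, 3)]

Answer: 32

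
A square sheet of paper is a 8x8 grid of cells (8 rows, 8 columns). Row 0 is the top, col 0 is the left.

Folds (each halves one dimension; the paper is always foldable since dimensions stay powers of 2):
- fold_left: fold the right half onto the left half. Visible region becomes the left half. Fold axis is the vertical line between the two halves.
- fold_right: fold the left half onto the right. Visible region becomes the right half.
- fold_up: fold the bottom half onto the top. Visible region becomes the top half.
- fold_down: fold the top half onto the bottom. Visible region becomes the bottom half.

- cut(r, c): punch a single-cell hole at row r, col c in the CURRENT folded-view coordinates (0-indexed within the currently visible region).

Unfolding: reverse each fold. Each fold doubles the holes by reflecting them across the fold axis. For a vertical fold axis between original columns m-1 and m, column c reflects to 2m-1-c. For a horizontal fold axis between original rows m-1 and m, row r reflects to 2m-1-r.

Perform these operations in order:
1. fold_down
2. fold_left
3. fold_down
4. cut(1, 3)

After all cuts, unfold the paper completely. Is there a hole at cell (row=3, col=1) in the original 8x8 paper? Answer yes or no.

Answer: no

Derivation:
Op 1 fold_down: fold axis h@4; visible region now rows[4,8) x cols[0,8) = 4x8
Op 2 fold_left: fold axis v@4; visible region now rows[4,8) x cols[0,4) = 4x4
Op 3 fold_down: fold axis h@6; visible region now rows[6,8) x cols[0,4) = 2x4
Op 4 cut(1, 3): punch at orig (7,3); cuts so far [(7, 3)]; region rows[6,8) x cols[0,4) = 2x4
Unfold 1 (reflect across h@6): 2 holes -> [(4, 3), (7, 3)]
Unfold 2 (reflect across v@4): 4 holes -> [(4, 3), (4, 4), (7, 3), (7, 4)]
Unfold 3 (reflect across h@4): 8 holes -> [(0, 3), (0, 4), (3, 3), (3, 4), (4, 3), (4, 4), (7, 3), (7, 4)]
Holes: [(0, 3), (0, 4), (3, 3), (3, 4), (4, 3), (4, 4), (7, 3), (7, 4)]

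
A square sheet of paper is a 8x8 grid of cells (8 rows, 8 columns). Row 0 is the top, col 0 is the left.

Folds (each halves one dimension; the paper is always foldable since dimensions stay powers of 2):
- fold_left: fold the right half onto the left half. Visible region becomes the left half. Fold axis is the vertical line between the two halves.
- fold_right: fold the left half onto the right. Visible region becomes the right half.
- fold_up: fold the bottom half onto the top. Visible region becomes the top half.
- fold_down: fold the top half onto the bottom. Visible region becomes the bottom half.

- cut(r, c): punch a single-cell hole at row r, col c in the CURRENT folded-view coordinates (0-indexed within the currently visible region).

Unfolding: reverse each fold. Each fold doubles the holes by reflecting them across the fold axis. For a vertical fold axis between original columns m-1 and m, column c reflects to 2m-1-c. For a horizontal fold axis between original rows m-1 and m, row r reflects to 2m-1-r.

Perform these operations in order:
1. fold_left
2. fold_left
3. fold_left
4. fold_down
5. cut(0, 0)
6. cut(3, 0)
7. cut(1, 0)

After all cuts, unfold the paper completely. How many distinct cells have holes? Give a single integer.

Answer: 48

Derivation:
Op 1 fold_left: fold axis v@4; visible region now rows[0,8) x cols[0,4) = 8x4
Op 2 fold_left: fold axis v@2; visible region now rows[0,8) x cols[0,2) = 8x2
Op 3 fold_left: fold axis v@1; visible region now rows[0,8) x cols[0,1) = 8x1
Op 4 fold_down: fold axis h@4; visible region now rows[4,8) x cols[0,1) = 4x1
Op 5 cut(0, 0): punch at orig (4,0); cuts so far [(4, 0)]; region rows[4,8) x cols[0,1) = 4x1
Op 6 cut(3, 0): punch at orig (7,0); cuts so far [(4, 0), (7, 0)]; region rows[4,8) x cols[0,1) = 4x1
Op 7 cut(1, 0): punch at orig (5,0); cuts so far [(4, 0), (5, 0), (7, 0)]; region rows[4,8) x cols[0,1) = 4x1
Unfold 1 (reflect across h@4): 6 holes -> [(0, 0), (2, 0), (3, 0), (4, 0), (5, 0), (7, 0)]
Unfold 2 (reflect across v@1): 12 holes -> [(0, 0), (0, 1), (2, 0), (2, 1), (3, 0), (3, 1), (4, 0), (4, 1), (5, 0), (5, 1), (7, 0), (7, 1)]
Unfold 3 (reflect across v@2): 24 holes -> [(0, 0), (0, 1), (0, 2), (0, 3), (2, 0), (2, 1), (2, 2), (2, 3), (3, 0), (3, 1), (3, 2), (3, 3), (4, 0), (4, 1), (4, 2), (4, 3), (5, 0), (5, 1), (5, 2), (5, 3), (7, 0), (7, 1), (7, 2), (7, 3)]
Unfold 4 (reflect across v@4): 48 holes -> [(0, 0), (0, 1), (0, 2), (0, 3), (0, 4), (0, 5), (0, 6), (0, 7), (2, 0), (2, 1), (2, 2), (2, 3), (2, 4), (2, 5), (2, 6), (2, 7), (3, 0), (3, 1), (3, 2), (3, 3), (3, 4), (3, 5), (3, 6), (3, 7), (4, 0), (4, 1), (4, 2), (4, 3), (4, 4), (4, 5), (4, 6), (4, 7), (5, 0), (5, 1), (5, 2), (5, 3), (5, 4), (5, 5), (5, 6), (5, 7), (7, 0), (7, 1), (7, 2), (7, 3), (7, 4), (7, 5), (7, 6), (7, 7)]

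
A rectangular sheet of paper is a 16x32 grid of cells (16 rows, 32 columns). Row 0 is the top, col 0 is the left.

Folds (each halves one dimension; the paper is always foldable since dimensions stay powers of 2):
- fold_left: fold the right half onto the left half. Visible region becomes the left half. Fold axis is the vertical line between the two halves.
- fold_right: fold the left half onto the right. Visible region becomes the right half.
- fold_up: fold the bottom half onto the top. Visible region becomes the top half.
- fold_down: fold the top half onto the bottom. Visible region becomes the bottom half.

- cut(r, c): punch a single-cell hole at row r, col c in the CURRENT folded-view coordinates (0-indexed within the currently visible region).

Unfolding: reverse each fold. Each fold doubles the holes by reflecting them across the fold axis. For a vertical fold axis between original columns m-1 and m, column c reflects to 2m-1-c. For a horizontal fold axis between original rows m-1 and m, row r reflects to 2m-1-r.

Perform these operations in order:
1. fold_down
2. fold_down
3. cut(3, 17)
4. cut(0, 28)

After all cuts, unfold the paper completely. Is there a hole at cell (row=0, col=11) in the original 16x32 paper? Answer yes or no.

Op 1 fold_down: fold axis h@8; visible region now rows[8,16) x cols[0,32) = 8x32
Op 2 fold_down: fold axis h@12; visible region now rows[12,16) x cols[0,32) = 4x32
Op 3 cut(3, 17): punch at orig (15,17); cuts so far [(15, 17)]; region rows[12,16) x cols[0,32) = 4x32
Op 4 cut(0, 28): punch at orig (12,28); cuts so far [(12, 28), (15, 17)]; region rows[12,16) x cols[0,32) = 4x32
Unfold 1 (reflect across h@12): 4 holes -> [(8, 17), (11, 28), (12, 28), (15, 17)]
Unfold 2 (reflect across h@8): 8 holes -> [(0, 17), (3, 28), (4, 28), (7, 17), (8, 17), (11, 28), (12, 28), (15, 17)]
Holes: [(0, 17), (3, 28), (4, 28), (7, 17), (8, 17), (11, 28), (12, 28), (15, 17)]

Answer: no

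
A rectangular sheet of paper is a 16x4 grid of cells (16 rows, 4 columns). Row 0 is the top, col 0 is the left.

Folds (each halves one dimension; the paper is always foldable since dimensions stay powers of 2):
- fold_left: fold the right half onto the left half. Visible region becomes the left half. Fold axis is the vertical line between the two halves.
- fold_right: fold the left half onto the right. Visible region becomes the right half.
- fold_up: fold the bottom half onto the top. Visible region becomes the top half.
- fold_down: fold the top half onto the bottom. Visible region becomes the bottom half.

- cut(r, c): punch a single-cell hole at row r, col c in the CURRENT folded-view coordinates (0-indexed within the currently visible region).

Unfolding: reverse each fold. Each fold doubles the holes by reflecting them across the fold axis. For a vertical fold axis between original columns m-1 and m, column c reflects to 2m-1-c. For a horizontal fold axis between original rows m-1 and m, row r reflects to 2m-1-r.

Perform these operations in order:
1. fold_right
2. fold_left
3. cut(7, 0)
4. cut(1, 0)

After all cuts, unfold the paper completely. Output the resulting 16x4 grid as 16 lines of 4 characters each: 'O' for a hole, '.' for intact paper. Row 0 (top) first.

Op 1 fold_right: fold axis v@2; visible region now rows[0,16) x cols[2,4) = 16x2
Op 2 fold_left: fold axis v@3; visible region now rows[0,16) x cols[2,3) = 16x1
Op 3 cut(7, 0): punch at orig (7,2); cuts so far [(7, 2)]; region rows[0,16) x cols[2,3) = 16x1
Op 4 cut(1, 0): punch at orig (1,2); cuts so far [(1, 2), (7, 2)]; region rows[0,16) x cols[2,3) = 16x1
Unfold 1 (reflect across v@3): 4 holes -> [(1, 2), (1, 3), (7, 2), (7, 3)]
Unfold 2 (reflect across v@2): 8 holes -> [(1, 0), (1, 1), (1, 2), (1, 3), (7, 0), (7, 1), (7, 2), (7, 3)]

Answer: ....
OOOO
....
....
....
....
....
OOOO
....
....
....
....
....
....
....
....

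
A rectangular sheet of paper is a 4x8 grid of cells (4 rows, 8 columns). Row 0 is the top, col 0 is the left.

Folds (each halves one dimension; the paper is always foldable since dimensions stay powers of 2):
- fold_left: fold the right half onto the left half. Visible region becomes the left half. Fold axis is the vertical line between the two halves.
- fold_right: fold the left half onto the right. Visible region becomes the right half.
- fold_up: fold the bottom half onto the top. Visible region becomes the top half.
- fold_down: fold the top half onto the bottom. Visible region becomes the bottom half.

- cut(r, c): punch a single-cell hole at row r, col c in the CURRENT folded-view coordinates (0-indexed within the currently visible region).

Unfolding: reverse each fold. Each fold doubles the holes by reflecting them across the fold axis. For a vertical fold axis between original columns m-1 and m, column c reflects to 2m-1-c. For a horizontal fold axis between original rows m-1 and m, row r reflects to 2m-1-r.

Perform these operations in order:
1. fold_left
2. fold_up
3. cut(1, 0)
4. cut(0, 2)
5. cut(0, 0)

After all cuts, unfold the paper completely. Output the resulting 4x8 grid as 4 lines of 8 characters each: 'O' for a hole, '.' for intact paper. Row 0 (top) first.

Op 1 fold_left: fold axis v@4; visible region now rows[0,4) x cols[0,4) = 4x4
Op 2 fold_up: fold axis h@2; visible region now rows[0,2) x cols[0,4) = 2x4
Op 3 cut(1, 0): punch at orig (1,0); cuts so far [(1, 0)]; region rows[0,2) x cols[0,4) = 2x4
Op 4 cut(0, 2): punch at orig (0,2); cuts so far [(0, 2), (1, 0)]; region rows[0,2) x cols[0,4) = 2x4
Op 5 cut(0, 0): punch at orig (0,0); cuts so far [(0, 0), (0, 2), (1, 0)]; region rows[0,2) x cols[0,4) = 2x4
Unfold 1 (reflect across h@2): 6 holes -> [(0, 0), (0, 2), (1, 0), (2, 0), (3, 0), (3, 2)]
Unfold 2 (reflect across v@4): 12 holes -> [(0, 0), (0, 2), (0, 5), (0, 7), (1, 0), (1, 7), (2, 0), (2, 7), (3, 0), (3, 2), (3, 5), (3, 7)]

Answer: O.O..O.O
O......O
O......O
O.O..O.O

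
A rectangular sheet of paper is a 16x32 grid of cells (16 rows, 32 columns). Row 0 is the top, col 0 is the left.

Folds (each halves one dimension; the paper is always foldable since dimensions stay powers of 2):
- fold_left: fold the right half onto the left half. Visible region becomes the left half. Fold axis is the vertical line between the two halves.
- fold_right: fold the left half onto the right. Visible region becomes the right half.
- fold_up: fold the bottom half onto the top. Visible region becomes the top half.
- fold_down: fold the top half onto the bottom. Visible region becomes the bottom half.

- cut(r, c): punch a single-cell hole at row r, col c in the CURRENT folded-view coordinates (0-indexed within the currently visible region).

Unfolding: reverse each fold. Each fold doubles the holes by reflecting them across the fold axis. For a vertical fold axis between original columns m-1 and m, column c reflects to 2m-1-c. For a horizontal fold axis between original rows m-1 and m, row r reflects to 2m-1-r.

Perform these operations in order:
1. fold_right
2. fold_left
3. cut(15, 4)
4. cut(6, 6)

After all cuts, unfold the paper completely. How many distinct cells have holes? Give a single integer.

Answer: 8

Derivation:
Op 1 fold_right: fold axis v@16; visible region now rows[0,16) x cols[16,32) = 16x16
Op 2 fold_left: fold axis v@24; visible region now rows[0,16) x cols[16,24) = 16x8
Op 3 cut(15, 4): punch at orig (15,20); cuts so far [(15, 20)]; region rows[0,16) x cols[16,24) = 16x8
Op 4 cut(6, 6): punch at orig (6,22); cuts so far [(6, 22), (15, 20)]; region rows[0,16) x cols[16,24) = 16x8
Unfold 1 (reflect across v@24): 4 holes -> [(6, 22), (6, 25), (15, 20), (15, 27)]
Unfold 2 (reflect across v@16): 8 holes -> [(6, 6), (6, 9), (6, 22), (6, 25), (15, 4), (15, 11), (15, 20), (15, 27)]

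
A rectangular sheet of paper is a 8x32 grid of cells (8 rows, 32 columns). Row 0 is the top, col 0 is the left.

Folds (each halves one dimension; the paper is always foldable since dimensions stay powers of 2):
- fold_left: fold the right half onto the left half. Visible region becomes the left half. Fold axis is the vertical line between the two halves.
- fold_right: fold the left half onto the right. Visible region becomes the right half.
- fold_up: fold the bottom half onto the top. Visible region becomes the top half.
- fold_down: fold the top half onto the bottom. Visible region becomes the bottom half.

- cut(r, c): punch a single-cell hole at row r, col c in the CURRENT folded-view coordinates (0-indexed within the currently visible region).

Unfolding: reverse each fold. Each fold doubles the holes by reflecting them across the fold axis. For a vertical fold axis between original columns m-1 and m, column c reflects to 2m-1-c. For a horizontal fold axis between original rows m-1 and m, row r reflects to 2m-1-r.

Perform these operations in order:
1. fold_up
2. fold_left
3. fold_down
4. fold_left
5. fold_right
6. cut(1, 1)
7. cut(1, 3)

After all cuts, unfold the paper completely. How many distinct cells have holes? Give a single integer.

Op 1 fold_up: fold axis h@4; visible region now rows[0,4) x cols[0,32) = 4x32
Op 2 fold_left: fold axis v@16; visible region now rows[0,4) x cols[0,16) = 4x16
Op 3 fold_down: fold axis h@2; visible region now rows[2,4) x cols[0,16) = 2x16
Op 4 fold_left: fold axis v@8; visible region now rows[2,4) x cols[0,8) = 2x8
Op 5 fold_right: fold axis v@4; visible region now rows[2,4) x cols[4,8) = 2x4
Op 6 cut(1, 1): punch at orig (3,5); cuts so far [(3, 5)]; region rows[2,4) x cols[4,8) = 2x4
Op 7 cut(1, 3): punch at orig (3,7); cuts so far [(3, 5), (3, 7)]; region rows[2,4) x cols[4,8) = 2x4
Unfold 1 (reflect across v@4): 4 holes -> [(3, 0), (3, 2), (3, 5), (3, 7)]
Unfold 2 (reflect across v@8): 8 holes -> [(3, 0), (3, 2), (3, 5), (3, 7), (3, 8), (3, 10), (3, 13), (3, 15)]
Unfold 3 (reflect across h@2): 16 holes -> [(0, 0), (0, 2), (0, 5), (0, 7), (0, 8), (0, 10), (0, 13), (0, 15), (3, 0), (3, 2), (3, 5), (3, 7), (3, 8), (3, 10), (3, 13), (3, 15)]
Unfold 4 (reflect across v@16): 32 holes -> [(0, 0), (0, 2), (0, 5), (0, 7), (0, 8), (0, 10), (0, 13), (0, 15), (0, 16), (0, 18), (0, 21), (0, 23), (0, 24), (0, 26), (0, 29), (0, 31), (3, 0), (3, 2), (3, 5), (3, 7), (3, 8), (3, 10), (3, 13), (3, 15), (3, 16), (3, 18), (3, 21), (3, 23), (3, 24), (3, 26), (3, 29), (3, 31)]
Unfold 5 (reflect across h@4): 64 holes -> [(0, 0), (0, 2), (0, 5), (0, 7), (0, 8), (0, 10), (0, 13), (0, 15), (0, 16), (0, 18), (0, 21), (0, 23), (0, 24), (0, 26), (0, 29), (0, 31), (3, 0), (3, 2), (3, 5), (3, 7), (3, 8), (3, 10), (3, 13), (3, 15), (3, 16), (3, 18), (3, 21), (3, 23), (3, 24), (3, 26), (3, 29), (3, 31), (4, 0), (4, 2), (4, 5), (4, 7), (4, 8), (4, 10), (4, 13), (4, 15), (4, 16), (4, 18), (4, 21), (4, 23), (4, 24), (4, 26), (4, 29), (4, 31), (7, 0), (7, 2), (7, 5), (7, 7), (7, 8), (7, 10), (7, 13), (7, 15), (7, 16), (7, 18), (7, 21), (7, 23), (7, 24), (7, 26), (7, 29), (7, 31)]

Answer: 64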